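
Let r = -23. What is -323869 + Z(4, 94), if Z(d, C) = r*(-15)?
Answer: -323524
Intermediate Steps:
Z(d, C) = 345 (Z(d, C) = -23*(-15) = 345)
-323869 + Z(4, 94) = -323869 + 345 = -323524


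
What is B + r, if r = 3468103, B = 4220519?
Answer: 7688622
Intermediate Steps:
B + r = 4220519 + 3468103 = 7688622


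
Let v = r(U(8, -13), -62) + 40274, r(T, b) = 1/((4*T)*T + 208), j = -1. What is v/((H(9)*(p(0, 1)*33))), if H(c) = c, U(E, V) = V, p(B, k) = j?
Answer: -35602217/262548 ≈ -135.60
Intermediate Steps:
p(B, k) = -1
r(T, b) = 1/(208 + 4*T²) (r(T, b) = 1/(4*T² + 208) = 1/(208 + 4*T²))
v = 35602217/884 (v = 1/(4*(52 + (-13)²)) + 40274 = 1/(4*(52 + 169)) + 40274 = (¼)/221 + 40274 = (¼)*(1/221) + 40274 = 1/884 + 40274 = 35602217/884 ≈ 40274.)
v/((H(9)*(p(0, 1)*33))) = 35602217/(884*((9*(-1*33)))) = 35602217/(884*((9*(-33)))) = (35602217/884)/(-297) = (35602217/884)*(-1/297) = -35602217/262548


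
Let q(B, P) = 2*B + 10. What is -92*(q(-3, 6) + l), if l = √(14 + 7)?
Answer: -368 - 92*√21 ≈ -789.60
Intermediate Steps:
l = √21 ≈ 4.5826
q(B, P) = 10 + 2*B
-92*(q(-3, 6) + l) = -92*((10 + 2*(-3)) + √21) = -92*((10 - 6) + √21) = -92*(4 + √21) = -368 - 92*√21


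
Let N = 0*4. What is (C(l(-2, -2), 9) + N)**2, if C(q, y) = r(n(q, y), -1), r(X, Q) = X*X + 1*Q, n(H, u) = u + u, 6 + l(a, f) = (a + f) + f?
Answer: 104329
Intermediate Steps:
l(a, f) = -6 + a + 2*f (l(a, f) = -6 + ((a + f) + f) = -6 + (a + 2*f) = -6 + a + 2*f)
n(H, u) = 2*u
N = 0
r(X, Q) = Q + X**2 (r(X, Q) = X**2 + Q = Q + X**2)
C(q, y) = -1 + 4*y**2 (C(q, y) = -1 + (2*y)**2 = -1 + 4*y**2)
(C(l(-2, -2), 9) + N)**2 = ((-1 + 4*9**2) + 0)**2 = ((-1 + 4*81) + 0)**2 = ((-1 + 324) + 0)**2 = (323 + 0)**2 = 323**2 = 104329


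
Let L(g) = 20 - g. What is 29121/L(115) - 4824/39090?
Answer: -37959939/123785 ≈ -306.66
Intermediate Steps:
29121/L(115) - 4824/39090 = 29121/(20 - 1*115) - 4824/39090 = 29121/(20 - 115) - 4824*1/39090 = 29121/(-95) - 804/6515 = 29121*(-1/95) - 804/6515 = -29121/95 - 804/6515 = -37959939/123785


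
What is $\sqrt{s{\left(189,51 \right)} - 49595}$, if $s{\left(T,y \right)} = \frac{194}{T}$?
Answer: $\frac{i \sqrt{196838481}}{63} \approx 222.7 i$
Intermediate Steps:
$\sqrt{s{\left(189,51 \right)} - 49595} = \sqrt{\frac{194}{189} - 49595} = \sqrt{- \frac{9373261}{189}} = \frac{i \sqrt{196838481}}{63}$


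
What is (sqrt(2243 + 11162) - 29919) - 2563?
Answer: -32482 + sqrt(13405) ≈ -32366.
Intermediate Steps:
(sqrt(2243 + 11162) - 29919) - 2563 = (sqrt(13405) - 29919) - 2563 = (-29919 + sqrt(13405)) - 2563 = -32482 + sqrt(13405)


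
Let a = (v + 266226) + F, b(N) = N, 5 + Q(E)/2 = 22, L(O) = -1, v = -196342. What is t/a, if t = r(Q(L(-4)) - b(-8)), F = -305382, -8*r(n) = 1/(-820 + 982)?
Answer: 1/305205408 ≈ 3.2765e-9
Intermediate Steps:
Q(E) = 34 (Q(E) = -10 + 2*22 = -10 + 44 = 34)
r(n) = -1/1296 (r(n) = -1/(8*(-820 + 982)) = -1/8/162 = -1/8*1/162 = -1/1296)
t = -1/1296 ≈ -0.00077160
a = -235498 (a = (-196342 + 266226) - 305382 = 69884 - 305382 = -235498)
t/a = -1/1296/(-235498) = -1/1296*(-1/235498) = 1/305205408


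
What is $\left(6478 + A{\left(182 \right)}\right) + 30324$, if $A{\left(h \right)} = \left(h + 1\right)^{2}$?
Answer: $70291$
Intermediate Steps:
$A{\left(h \right)} = \left(1 + h\right)^{2}$
$\left(6478 + A{\left(182 \right)}\right) + 30324 = \left(6478 + \left(1 + 182\right)^{2}\right) + 30324 = \left(6478 + 183^{2}\right) + 30324 = \left(6478 + 33489\right) + 30324 = 39967 + 30324 = 70291$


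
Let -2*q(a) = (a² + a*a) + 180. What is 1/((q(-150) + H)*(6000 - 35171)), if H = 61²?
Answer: 1/550427599 ≈ 1.8168e-9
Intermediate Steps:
H = 3721
q(a) = -90 - a² (q(a) = -((a² + a*a) + 180)/2 = -((a² + a²) + 180)/2 = -(2*a² + 180)/2 = -(180 + 2*a²)/2 = -90 - a²)
1/((q(-150) + H)*(6000 - 35171)) = 1/(((-90 - 1*(-150)²) + 3721)*(6000 - 35171)) = 1/(((-90 - 1*22500) + 3721)*(-29171)) = 1/(((-90 - 22500) + 3721)*(-29171)) = 1/((-22590 + 3721)*(-29171)) = 1/(-18869*(-29171)) = 1/550427599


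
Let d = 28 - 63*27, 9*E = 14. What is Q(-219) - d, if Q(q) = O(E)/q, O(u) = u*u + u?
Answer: 29677025/17739 ≈ 1673.0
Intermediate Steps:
E = 14/9 (E = (⅑)*14 = 14/9 ≈ 1.5556)
O(u) = u + u² (O(u) = u² + u = u + u²)
d = -1673 (d = 28 - 1701 = -1673)
Q(q) = 322/(81*q) (Q(q) = (14*(1 + 14/9)/9)/q = ((14/9)*(23/9))/q = 322/(81*q))
Q(-219) - d = (322/81)/(-219) - 1*(-1673) = (322/81)*(-1/219) + 1673 = -322/17739 + 1673 = 29677025/17739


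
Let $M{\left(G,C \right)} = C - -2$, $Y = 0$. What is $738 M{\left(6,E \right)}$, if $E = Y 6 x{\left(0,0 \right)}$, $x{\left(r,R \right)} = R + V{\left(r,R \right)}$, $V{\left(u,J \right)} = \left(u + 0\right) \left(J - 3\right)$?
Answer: $1476$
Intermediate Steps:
$V{\left(u,J \right)} = u \left(-3 + J\right)$
$x{\left(r,R \right)} = R + r \left(-3 + R\right)$
$E = 0$ ($E = 0 \cdot 6 \left(0 + 0 \left(-3 + 0\right)\right) = 0 \left(0 + 0 \left(-3\right)\right) = 0 \left(0 + 0\right) = 0 \cdot 0 = 0$)
$M{\left(G,C \right)} = 2 + C$ ($M{\left(G,C \right)} = C + 2 = 2 + C$)
$738 M{\left(6,E \right)} = 738 \left(2 + 0\right) = 738 \cdot 2 = 1476$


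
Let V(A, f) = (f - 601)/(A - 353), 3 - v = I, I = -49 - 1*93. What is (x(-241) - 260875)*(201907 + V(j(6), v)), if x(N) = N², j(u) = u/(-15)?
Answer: -1269319484658/31 ≈ -4.0946e+10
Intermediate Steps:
j(u) = -u/15 (j(u) = u*(-1/15) = -u/15)
I = -142 (I = -49 - 93 = -142)
v = 145 (v = 3 - 1*(-142) = 3 + 142 = 145)
V(A, f) = (-601 + f)/(-353 + A)
(x(-241) - 260875)*(201907 + V(j(6), v)) = ((-241)² - 260875)*(201907 + (-601 + 145)/(-353 - 1/15*6)) = (58081 - 260875)*(201907 - 456/(-353 - ⅖)) = -202794*(201907 - 456/(-1767/5)) = -202794*(201907 - 5/1767*(-456)) = -202794*(201907 + 40/31) = -202794*6259157/31 = -1269319484658/31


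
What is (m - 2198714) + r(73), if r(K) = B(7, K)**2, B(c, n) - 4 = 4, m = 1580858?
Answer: -617792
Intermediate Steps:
B(c, n) = 8 (B(c, n) = 4 + 4 = 8)
r(K) = 64 (r(K) = 8**2 = 64)
(m - 2198714) + r(73) = (1580858 - 2198714) + 64 = -617856 + 64 = -617792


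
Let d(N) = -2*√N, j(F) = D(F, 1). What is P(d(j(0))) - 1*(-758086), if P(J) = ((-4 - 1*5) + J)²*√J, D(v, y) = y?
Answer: 758086 + 121*I*√2 ≈ 7.5809e+5 + 171.12*I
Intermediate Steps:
j(F) = 1
P(J) = √J*(-9 + J)² (P(J) = ((-4 - 5) + J)²*√J = (-9 + J)²*√J = √J*(-9 + J)²)
P(d(j(0))) - 1*(-758086) = √(-2*√1)*(-9 - 2*√1)² - 1*(-758086) = √(-2*1)*(-9 - 2*1)² + 758086 = √(-2)*(-9 - 2)² + 758086 = (I*√2)*(-11)² + 758086 = (I*√2)*121 + 758086 = 121*I*√2 + 758086 = 758086 + 121*I*√2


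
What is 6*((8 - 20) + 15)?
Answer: 18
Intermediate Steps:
6*((8 - 20) + 15) = 6*(-12 + 15) = 6*3 = 18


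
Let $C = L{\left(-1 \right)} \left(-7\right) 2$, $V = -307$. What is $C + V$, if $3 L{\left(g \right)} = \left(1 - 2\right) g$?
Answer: $- \frac{935}{3} \approx -311.67$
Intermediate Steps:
$L{\left(g \right)} = - \frac{g}{3}$ ($L{\left(g \right)} = \frac{\left(1 - 2\right) g}{3} = \frac{\left(-1\right) g}{3} = - \frac{g}{3}$)
$C = - \frac{14}{3}$ ($C = \left(- \frac{1}{3}\right) \left(-1\right) \left(-7\right) 2 = \frac{1}{3} \left(-7\right) 2 = \left(- \frac{7}{3}\right) 2 = - \frac{14}{3} \approx -4.6667$)
$C + V = - \frac{14}{3} - 307 = - \frac{935}{3}$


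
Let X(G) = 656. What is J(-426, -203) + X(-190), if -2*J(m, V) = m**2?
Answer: -90082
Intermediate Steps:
J(m, V) = -m**2/2
J(-426, -203) + X(-190) = -1/2*(-426)**2 + 656 = -1/2*181476 + 656 = -90738 + 656 = -90082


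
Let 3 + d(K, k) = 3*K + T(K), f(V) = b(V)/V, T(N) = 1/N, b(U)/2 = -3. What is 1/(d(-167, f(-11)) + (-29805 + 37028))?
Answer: 167/1122072 ≈ 0.00014883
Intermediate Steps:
b(U) = -6 (b(U) = 2*(-3) = -6)
f(V) = -6/V
d(K, k) = -3 + 1/K + 3*K (d(K, k) = -3 + (3*K + 1/K) = -3 + (1/K + 3*K) = -3 + 1/K + 3*K)
1/(d(-167, f(-11)) + (-29805 + 37028)) = 1/((-3 + 1/(-167) + 3*(-167)) + (-29805 + 37028)) = 1/((-3 - 1/167 - 501) + 7223) = 1/(-84169/167 + 7223) = 1/(1122072/167) = 167/1122072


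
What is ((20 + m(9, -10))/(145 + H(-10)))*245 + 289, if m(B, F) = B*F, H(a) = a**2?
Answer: 219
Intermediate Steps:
((20 + m(9, -10))/(145 + H(-10)))*245 + 289 = ((20 + 9*(-10))/(145 + (-10)**2))*245 + 289 = ((20 - 90)/(145 + 100))*245 + 289 = -70/245*245 + 289 = -70*1/245*245 + 289 = -2/7*245 + 289 = -70 + 289 = 219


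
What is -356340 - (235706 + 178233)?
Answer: -770279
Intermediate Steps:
-356340 - (235706 + 178233) = -356340 - 1*413939 = -356340 - 413939 = -770279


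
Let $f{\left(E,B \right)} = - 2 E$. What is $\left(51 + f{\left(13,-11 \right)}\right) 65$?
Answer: $1625$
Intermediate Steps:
$\left(51 + f{\left(13,-11 \right)}\right) 65 = \left(51 - 26\right) 65 = 25 \cdot 65 = 1625$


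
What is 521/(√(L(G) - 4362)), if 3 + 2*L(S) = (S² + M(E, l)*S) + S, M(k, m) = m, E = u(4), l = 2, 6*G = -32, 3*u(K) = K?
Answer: -1563*I*√156862/78431 ≈ -7.8928*I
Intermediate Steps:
u(K) = K/3
G = -16/3 (G = (⅙)*(-32) = -16/3 ≈ -5.3333)
E = 4/3 (E = (⅓)*4 = 4/3 ≈ 1.3333)
L(S) = -3/2 + S²/2 + 3*S/2 (L(S) = -3/2 + ((S² + 2*S) + S)/2 = -3/2 + (S² + 3*S)/2 = -3/2 + (S²/2 + 3*S/2) = -3/2 + S²/2 + 3*S/2)
521/(√(L(G) - 4362)) = 521/(√((-3/2 + (-16/3)²/2 + (3/2)*(-16/3)) - 4362)) = 521/(√((-3/2 + (½)*(256/9) - 8) - 4362)) = 521/(√((-3/2 + 128/9 - 8) - 4362)) = 521/(√(85/18 - 4362)) = 521/(√(-78431/18)) = 521/((I*√156862/6)) = 521*(-3*I*√156862/78431) = -1563*I*√156862/78431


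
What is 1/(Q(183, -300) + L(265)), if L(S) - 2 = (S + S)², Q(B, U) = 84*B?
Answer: 1/296274 ≈ 3.3753e-6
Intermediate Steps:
L(S) = 2 + 4*S² (L(S) = 2 + (S + S)² = 2 + (2*S)² = 2 + 4*S²)
1/(Q(183, -300) + L(265)) = 1/(84*183 + (2 + 4*265²)) = 1/(15372 + (2 + 4*70225)) = 1/(15372 + (2 + 280900)) = 1/(15372 + 280902) = 1/296274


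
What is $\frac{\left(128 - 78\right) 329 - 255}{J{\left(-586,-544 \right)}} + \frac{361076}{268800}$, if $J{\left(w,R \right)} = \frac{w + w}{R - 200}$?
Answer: $\frac{202450992817}{19689600} \approx 10282.0$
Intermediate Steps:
$J{\left(w,R \right)} = \frac{2 w}{-200 + R}$
$\frac{\left(128 - 78\right) 329 - 255}{J{\left(-586,-544 \right)}} + \frac{361076}{268800} = \frac{\left(128 - 78\right) 329 - 255}{2 \left(-586\right) \frac{1}{-200 - 544}} + \frac{361076}{268800} = \frac{\left(128 - 78\right) 329 - 255}{2 \left(-586\right) \frac{1}{-744}} + 361076 \cdot \frac{1}{268800} = \frac{50 \cdot 329 - 255}{2 \left(-586\right) \left(- \frac{1}{744}\right)} + \frac{90269}{67200} = \frac{16450 - 255}{\frac{293}{186}} + \frac{90269}{67200} = 16195 \cdot \frac{186}{293} + \frac{90269}{67200} = \frac{3012270}{293} + \frac{90269}{67200} = \frac{202450992817}{19689600}$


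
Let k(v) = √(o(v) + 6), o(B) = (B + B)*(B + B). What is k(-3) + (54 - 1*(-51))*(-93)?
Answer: -9765 + √42 ≈ -9758.5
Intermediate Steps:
o(B) = 4*B² (o(B) = (2*B)*(2*B) = 4*B²)
k(v) = √(6 + 4*v²) (k(v) = √(4*v² + 6) = √(6 + 4*v²))
k(-3) + (54 - 1*(-51))*(-93) = √(6 + 4*(-3)²) + (54 - 1*(-51))*(-93) = √(6 + 4*9) + (54 + 51)*(-93) = √(6 + 36) + 105*(-93) = √42 - 9765 = -9765 + √42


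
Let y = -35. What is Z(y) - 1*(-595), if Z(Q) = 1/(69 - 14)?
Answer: 32726/55 ≈ 595.02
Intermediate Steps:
Z(Q) = 1/55
Z(y) - 1*(-595) = 1/55 - 1*(-595) = 1/55 + 595 = 32726/55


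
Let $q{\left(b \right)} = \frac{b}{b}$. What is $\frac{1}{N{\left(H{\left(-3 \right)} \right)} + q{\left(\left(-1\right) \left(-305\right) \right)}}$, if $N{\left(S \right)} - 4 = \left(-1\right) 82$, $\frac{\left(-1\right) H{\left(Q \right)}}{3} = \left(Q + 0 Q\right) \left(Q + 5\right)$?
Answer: $- \frac{1}{77} \approx -0.012987$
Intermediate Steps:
$H{\left(Q \right)} = - 3 Q \left(5 + Q\right)$ ($H{\left(Q \right)} = - 3 \left(Q + 0 Q\right) \left(Q + 5\right) = - 3 \left(Q + 0\right) \left(5 + Q\right) = - 3 Q \left(5 + Q\right)$)
$q{\left(b \right)} = 1$
$N{\left(S \right)} = -78$ ($N{\left(S \right)} = 4 - 82 = -78$)
$\frac{1}{N{\left(H{\left(-3 \right)} \right)} + q{\left(\left(-1\right) \left(-305\right) \right)}} = \frac{1}{-78 + 1} = \frac{1}{-77} = - \frac{1}{77}$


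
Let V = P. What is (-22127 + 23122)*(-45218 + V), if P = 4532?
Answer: -40482570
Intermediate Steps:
V = 4532
(-22127 + 23122)*(-45218 + V) = (-22127 + 23122)*(-45218 + 4532) = 995*(-40686) = -40482570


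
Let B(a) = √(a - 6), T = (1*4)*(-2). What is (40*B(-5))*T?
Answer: -320*I*√11 ≈ -1061.3*I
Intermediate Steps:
T = -8 (T = 4*(-2) = -8)
B(a) = √(-6 + a)
(40*B(-5))*T = (40*√(-6 - 5))*(-8) = (40*√(-11))*(-8) = (40*(I*√11))*(-8) = (40*I*√11)*(-8) = -320*I*√11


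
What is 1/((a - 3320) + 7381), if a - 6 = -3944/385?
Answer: 385/1561851 ≈ 0.00024650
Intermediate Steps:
a = -1634/385 (a = 6 - 3944/385 = -1634/385 ≈ -4.2442)
1/((a - 3320) + 7381) = 1/((-1634/385 - 3320) + 7381) = 1/(-1279834/385 + 7381) = 1/(1561851/385) = 385/1561851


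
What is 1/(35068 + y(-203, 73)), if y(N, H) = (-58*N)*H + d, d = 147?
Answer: 1/894717 ≈ 1.1177e-6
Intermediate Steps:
y(N, H) = 147 - 58*H*N (y(N, H) = (-58*N)*H + 147 = -58*H*N + 147 = 147 - 58*H*N)
1/(35068 + y(-203, 73)) = 1/(35068 + (147 - 58*73*(-203))) = 1/(35068 + (147 + 859502)) = 1/(35068 + 859649) = 1/894717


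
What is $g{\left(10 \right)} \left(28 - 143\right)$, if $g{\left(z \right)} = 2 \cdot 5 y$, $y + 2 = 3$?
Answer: $-1150$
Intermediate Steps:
$y = 1$ ($y = -2 + 3 = 1$)
$g{\left(z \right)} = 10$ ($g{\left(z \right)} = 2 \cdot 5 \cdot 1 = 10 \cdot 1 = 10$)
$g{\left(10 \right)} \left(28 - 143\right) = 10 \left(28 - 143\right) = 10 \left(-115\right) = -1150$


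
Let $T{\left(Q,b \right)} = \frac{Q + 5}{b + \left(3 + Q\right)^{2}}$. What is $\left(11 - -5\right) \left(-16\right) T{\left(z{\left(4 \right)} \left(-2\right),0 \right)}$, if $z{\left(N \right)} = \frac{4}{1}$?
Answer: $\frac{768}{25} \approx 30.72$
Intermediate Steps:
$z{\left(N \right)} = 4$ ($z{\left(N \right)} = 4 \cdot 1 = 4$)
$T{\left(Q,b \right)} = \frac{5 + Q}{b + \left(3 + Q\right)^{2}}$
$\left(11 - -5\right) \left(-16\right) T{\left(z{\left(4 \right)} \left(-2\right),0 \right)} = \left(11 - -5\right) \left(-16\right) \frac{5 + 4 \left(-2\right)}{0 + \left(3 + 4 \left(-2\right)\right)^{2}} = \left(11 + 5\right) \left(-16\right) \frac{5 - 8}{0 + \left(3 - 8\right)^{2}} = 16 \left(-16\right) \frac{1}{0 + \left(-5\right)^{2}} \left(-3\right) = - 256 \frac{1}{0 + 25} \left(-3\right) = - 256 \cdot \frac{1}{25} \left(-3\right) = \left(-256\right) \left(- \frac{3}{25}\right) = \frac{768}{25}$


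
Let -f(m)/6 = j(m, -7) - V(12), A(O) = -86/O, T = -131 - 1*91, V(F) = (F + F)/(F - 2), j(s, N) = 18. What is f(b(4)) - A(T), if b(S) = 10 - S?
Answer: -52163/555 ≈ -93.987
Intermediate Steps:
V(F) = 2*F/(-2 + F) (V(F) = (2*F)/(-2 + F) = 2*F/(-2 + F))
T = -222 (T = -131 - 91 = -222)
f(m) = -468/5 (f(m) = -6*(18 - 2*12/(-2 + 12)) = -6*(18 - 2*12/10) = -6*(18 - 1*12/5) = -6*(18 - 12/5) = -6*78/5 = -468/5)
f(b(4)) - A(T) = -468/5 - (-86)/(-222) = -468/5 - (-86)*(-1)/222 = -468/5 - 1*43/111 = -468/5 - 43/111 = -52163/555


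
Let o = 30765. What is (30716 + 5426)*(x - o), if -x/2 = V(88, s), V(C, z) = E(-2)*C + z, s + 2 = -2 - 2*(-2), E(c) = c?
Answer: -1099186646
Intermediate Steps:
s = 0 (s = -2 + (-2 - 2*(-2)) = -2 + (-2 + 4) = -2 + 2 = 0)
V(C, z) = z - 2*C (V(C, z) = -2*C + z = z - 2*C)
x = 352 (x = -2*(0 - 2*88) = -2*(0 - 176) = -2*(-176) = 352)
(30716 + 5426)*(x - o) = (30716 + 5426)*(352 - 1*30765) = 36142*(352 - 30765) = 36142*(-30413) = -1099186646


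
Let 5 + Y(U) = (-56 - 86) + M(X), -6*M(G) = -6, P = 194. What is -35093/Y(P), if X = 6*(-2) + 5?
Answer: 35093/146 ≈ 240.36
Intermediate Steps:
X = -7 (X = -12 + 5 = -7)
M(G) = 1 (M(G) = -⅙*(-6) = 1)
Y(U) = -146 (Y(U) = -5 + ((-56 - 86) + 1) = -5 + (-142 + 1) = -5 - 141 = -146)
-35093/Y(P) = -35093/(-146) = -35093*(-1/146) = 35093/146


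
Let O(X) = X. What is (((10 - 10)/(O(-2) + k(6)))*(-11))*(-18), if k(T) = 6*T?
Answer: 0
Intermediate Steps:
(((10 - 10)/(O(-2) + k(6)))*(-11))*(-18) = (((10 - 10)/(-2 + 6*6))*(-11))*(-18) = ((0/(-2 + 36))*(-11))*(-18) = ((0/34)*(-11))*(-18) = ((0*(1/34))*(-11))*(-18) = (0*(-11))*(-18) = 0*(-18) = 0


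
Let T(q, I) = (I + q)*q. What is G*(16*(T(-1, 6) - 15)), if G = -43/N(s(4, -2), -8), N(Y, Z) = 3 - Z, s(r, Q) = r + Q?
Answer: 13760/11 ≈ 1250.9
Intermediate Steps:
s(r, Q) = Q + r
T(q, I) = q*(I + q)
G = -43/11 (G = -43/(3 - 1*(-8)) = -43/(3 + 8) = -43/11 ≈ -3.9091)
G*(16*(T(-1, 6) - 15)) = -688*(-(6 - 1) - 15)/11 = -688*(-1*5 - 15)/11 = -688*(-5 - 15)/11 = -688*(-20)/11 = -43/11*(-320) = 13760/11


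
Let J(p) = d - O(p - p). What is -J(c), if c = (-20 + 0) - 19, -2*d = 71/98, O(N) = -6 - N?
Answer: -1105/196 ≈ -5.6378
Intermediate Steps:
d = -71/196 (d = -71/(2*98) = -½*71/98 = -71/196 ≈ -0.36225)
c = -39 (c = -20 - 19 = -39)
J(p) = 1105/196 (J(p) = -71/196 - (-6 - (p - p)) = -71/196 - (-6 - 1*0) = -71/196 - (-6 + 0) = -71/196 - 1*(-6) = -71/196 + 6 = 1105/196)
-J(c) = -1*1105/196 = -1105/196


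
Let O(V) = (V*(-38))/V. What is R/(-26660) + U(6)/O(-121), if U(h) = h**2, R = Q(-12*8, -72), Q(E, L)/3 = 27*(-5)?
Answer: -94437/101308 ≈ -0.93218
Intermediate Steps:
O(V) = -38 (O(V) = (-38*V)/V = -38)
Q(E, L) = -405 (Q(E, L) = 3*(27*(-5)) = 3*(-135) = -405)
R = -405
R/(-26660) + U(6)/O(-121) = -405/(-26660) + 6**2/(-38) = -405*(-1/26660) + 36*(-1/38) = 81/5332 - 18/19 = -94437/101308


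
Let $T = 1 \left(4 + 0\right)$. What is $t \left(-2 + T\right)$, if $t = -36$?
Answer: $-72$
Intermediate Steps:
$T = 4$ ($T = 1 \cdot 4 = 4$)
$t \left(-2 + T\right) = - 36 \left(-2 + 4\right) = \left(-36\right) 2 = -72$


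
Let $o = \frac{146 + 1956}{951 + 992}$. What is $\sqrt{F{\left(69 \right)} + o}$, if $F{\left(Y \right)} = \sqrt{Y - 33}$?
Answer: $\frac{8 \sqrt{417745}}{1943} \approx 2.6612$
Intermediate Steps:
$F{\left(Y \right)} = \sqrt{-33 + Y}$
$o = \frac{2102}{1943} \approx 1.0818$
$\sqrt{F{\left(69 \right)} + o} = \sqrt{\sqrt{-33 + 69} + \frac{2102}{1943}} = \sqrt{\sqrt{36} + \frac{2102}{1943}} = \sqrt{6 + \frac{2102}{1943}} = \sqrt{\frac{13760}{1943}} = \frac{8 \sqrt{417745}}{1943}$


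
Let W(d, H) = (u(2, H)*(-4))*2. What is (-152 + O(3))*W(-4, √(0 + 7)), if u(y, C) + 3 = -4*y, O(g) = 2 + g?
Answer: -12936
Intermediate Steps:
u(y, C) = -3 - 4*y
W(d, H) = 88 (W(d, H) = ((-3 - 4*2)*(-4))*2 = ((-3 - 8)*(-4))*2 = -11*(-4)*2 = 44*2 = 88)
(-152 + O(3))*W(-4, √(0 + 7)) = (-152 + (2 + 3))*88 = (-152 + 5)*88 = -147*88 = -12936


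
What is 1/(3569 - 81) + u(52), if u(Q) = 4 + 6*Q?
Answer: 1102209/3488 ≈ 316.00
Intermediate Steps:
1/(3569 - 81) + u(52) = 1/(3569 - 81) + (4 + 6*52) = 1/3488 + (4 + 312) = 1/3488 + 316 = 1102209/3488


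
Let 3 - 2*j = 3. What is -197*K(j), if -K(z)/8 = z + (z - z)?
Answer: 0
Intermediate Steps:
j = 0 (j = 3/2 - ½*3 = 3/2 - 3/2 = 0)
K(z) = -8*z (K(z) = -8*(z + (z - z)) = -8*(z + 0) = -8*z)
-197*K(j) = -(-1576)*0 = -197*0 = 0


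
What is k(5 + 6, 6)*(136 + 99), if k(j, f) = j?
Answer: 2585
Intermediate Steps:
k(5 + 6, 6)*(136 + 99) = (5 + 6)*(136 + 99) = 11*235 = 2585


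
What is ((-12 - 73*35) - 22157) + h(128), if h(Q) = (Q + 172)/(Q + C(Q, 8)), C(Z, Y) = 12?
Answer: -173053/7 ≈ -24722.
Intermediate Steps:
h(Q) = (172 + Q)/(12 + Q) (h(Q) = (Q + 172)/(Q + 12) = (172 + Q)/(12 + Q))
((-12 - 73*35) - 22157) + h(128) = ((-12 - 73*35) - 22157) + (172 + 128)/(12 + 128) = ((-12 - 2555) - 22157) + 300/140 = (-2567 - 22157) + (1/140)*300 = -24724 + 15/7 = -173053/7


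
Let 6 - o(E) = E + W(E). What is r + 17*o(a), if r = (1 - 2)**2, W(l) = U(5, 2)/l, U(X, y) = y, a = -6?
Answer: 632/3 ≈ 210.67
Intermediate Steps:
W(l) = 2/l
r = 1 (r = (-1)**2 = 1)
o(E) = 6 - E - 2/E (o(E) = 6 - (E + 2/E) = 6 + (-E - 2/E) = 6 - E - 2/E)
r + 17*o(a) = 1 + 17*(6 - 1*(-6) - 2/(-6)) = 1 + 17*(6 + 6 - 2*(-1/6)) = 1 + 17*(6 + 6 + 1/3) = 1 + 17*(37/3) = 1 + 629/3 = 632/3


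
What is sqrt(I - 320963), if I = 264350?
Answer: I*sqrt(56613) ≈ 237.93*I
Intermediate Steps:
sqrt(I - 320963) = sqrt(264350 - 320963) = sqrt(-56613) = I*sqrt(56613)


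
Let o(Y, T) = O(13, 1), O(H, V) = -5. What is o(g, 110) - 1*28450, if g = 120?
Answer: -28455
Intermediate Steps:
o(Y, T) = -5
o(g, 110) - 1*28450 = -5 - 1*28450 = -5 - 28450 = -28455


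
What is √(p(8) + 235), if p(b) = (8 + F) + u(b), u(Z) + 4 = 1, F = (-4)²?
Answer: 16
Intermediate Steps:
F = 16
u(Z) = -3 (u(Z) = -4 + 1 = -3)
p(b) = 21 (p(b) = (8 + 16) - 3 = 24 - 3 = 21)
√(p(8) + 235) = √(21 + 235) = √256 = 16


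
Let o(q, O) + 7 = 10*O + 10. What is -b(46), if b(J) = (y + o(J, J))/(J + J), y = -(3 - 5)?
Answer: -465/92 ≈ -5.0543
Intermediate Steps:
o(q, O) = 3 + 10*O (o(q, O) = -7 + (10*O + 10) = -7 + (10 + 10*O) = 3 + 10*O)
y = 2 (y = -1*(-2) = 2)
b(J) = (5 + 10*J)/(2*J) (b(J) = (2 + (3 + 10*J))/(J + J) = (5 + 10*J)/((2*J)) = (5 + 10*J)*(1/(2*J)) = (5 + 10*J)/(2*J))
-b(46) = -(5 + (5/2)/46) = -(5 + (5/2)*(1/46)) = -(5 + 5/92) = -1*465/92 = -465/92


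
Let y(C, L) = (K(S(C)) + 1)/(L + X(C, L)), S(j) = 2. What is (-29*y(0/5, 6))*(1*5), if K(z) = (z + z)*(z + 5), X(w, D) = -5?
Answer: -4205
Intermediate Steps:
K(z) = 2*z*(5 + z) (K(z) = (2*z)*(5 + z) = 2*z*(5 + z))
y(C, L) = 29/(-5 + L) (y(C, L) = (2*2*(5 + 2) + 1)/(L - 5) = (2*2*7 + 1)/(-5 + L) = (28 + 1)/(-5 + L) = 29/(-5 + L))
(-29*y(0/5, 6))*(1*5) = (-841/(-5 + 6))*(1*5) = -841/1*5 = -841*5 = -4205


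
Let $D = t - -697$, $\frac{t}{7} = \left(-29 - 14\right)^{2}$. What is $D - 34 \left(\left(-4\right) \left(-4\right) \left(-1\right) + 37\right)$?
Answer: $12926$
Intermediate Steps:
$t = 12943$ ($t = 7 \left(-29 - 14\right)^{2} = 7 \left(-43\right)^{2} = 7 \cdot 1849 = 12943$)
$D = 13640$ ($D = 12943 - -697 = 12943 + 697 = 13640$)
$D - 34 \left(\left(-4\right) \left(-4\right) \left(-1\right) + 37\right) = 13640 - 34 \left(\left(-4\right) \left(-4\right) \left(-1\right) + 37\right) = 13640 - 34 \left(16 \left(-1\right) + 37\right) = 13640 - 34 \left(-16 + 37\right) = 13640 - 714 = 12926$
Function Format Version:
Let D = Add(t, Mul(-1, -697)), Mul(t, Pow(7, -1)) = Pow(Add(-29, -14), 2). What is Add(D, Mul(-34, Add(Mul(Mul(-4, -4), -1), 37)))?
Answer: 12926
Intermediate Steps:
t = 12943 (t = Mul(7, Pow(Add(-29, -14), 2)) = Mul(7, Pow(-43, 2)) = Mul(7, 1849) = 12943)
D = 13640 (D = Add(12943, Mul(-1, -697)) = Add(12943, 697) = 13640)
Add(D, Mul(-34, Add(Mul(Mul(-4, -4), -1), 37))) = Add(13640, Mul(-34, Add(Mul(Mul(-4, -4), -1), 37))) = Add(13640, Mul(-34, Add(Mul(16, -1), 37))) = Add(13640, Mul(-34, Add(-16, 37))) = Add(13640, Mul(-34, 21)) = Add(13640, -714) = 12926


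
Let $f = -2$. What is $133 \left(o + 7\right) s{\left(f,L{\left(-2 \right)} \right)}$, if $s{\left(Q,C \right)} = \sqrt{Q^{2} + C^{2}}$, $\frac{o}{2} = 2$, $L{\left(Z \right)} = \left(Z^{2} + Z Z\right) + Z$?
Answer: $2926 \sqrt{10} \approx 9252.8$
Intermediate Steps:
$L{\left(Z \right)} = Z + 2 Z^{2}$ ($L{\left(Z \right)} = \left(Z^{2} + Z^{2}\right) + Z = 2 Z^{2} + Z = Z + 2 Z^{2}$)
$o = 4$ ($o = 2 \cdot 2 = 4$)
$s{\left(Q,C \right)} = \sqrt{C^{2} + Q^{2}}$
$133 \left(o + 7\right) s{\left(f,L{\left(-2 \right)} \right)} = 133 \left(4 + 7\right) \sqrt{\left(- 2 \left(1 + 2 \left(-2\right)\right)\right)^{2} + \left(-2\right)^{2}} = 133 \cdot 11 \sqrt{\left(- 2 \left(1 - 4\right)\right)^{2} + 4} = 133 \cdot 11 \sqrt{\left(\left(-2\right) \left(-3\right)\right)^{2} + 4} = 133 \cdot 11 \sqrt{6^{2} + 4} = 133 \cdot 11 \sqrt{36 + 4} = 133 \cdot 11 \sqrt{40} = 133 \cdot 11 \cdot 2 \sqrt{10} = 133 \cdot 22 \sqrt{10} = 2926 \sqrt{10}$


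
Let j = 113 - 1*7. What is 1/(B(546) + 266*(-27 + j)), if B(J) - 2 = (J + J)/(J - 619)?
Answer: 73/1533076 ≈ 4.7617e-5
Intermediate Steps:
j = 106 (j = 113 - 7 = 106)
B(J) = 2 + 2*J/(-619 + J) (B(J) = 2 + (J + J)/(J - 619) = 2 + (2*J)/(-619 + J) = 2 + 2*J/(-619 + J))
1/(B(546) + 266*(-27 + j)) = 1/(2*(-619 + 2*546)/(-619 + 546) + 266*(-27 + 106)) = 1/(2*(-619 + 1092)/(-73) + 266*79) = 1/(2*(-1/73)*473 + 21014) = 1/(-946/73 + 21014) = 1/(1533076/73) = 73/1533076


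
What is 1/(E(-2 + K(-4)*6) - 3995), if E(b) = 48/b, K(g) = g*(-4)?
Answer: -47/187741 ≈ -0.00025035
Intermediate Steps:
K(g) = -4*g
1/(E(-2 + K(-4)*6) - 3995) = 1/(48/(-2 - 4*(-4)*6) - 3995) = 1/(48/(-2 + 16*6) - 3995) = 1/(48/(-2 + 96) - 3995) = 1/(48/94 - 3995) = 1/(48*(1/94) - 3995) = 1/(24/47 - 3995) = 1/(-187741/47) = -47/187741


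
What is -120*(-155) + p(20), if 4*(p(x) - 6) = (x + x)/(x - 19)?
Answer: 18616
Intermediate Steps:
p(x) = 6 + x/(2*(-19 + x)) (p(x) = 6 + ((x + x)/(x - 19))/4 = 6 + ((2*x)/(-19 + x))/4 = 6 + (2*x/(-19 + x))/4 = 6 + x/(2*(-19 + x)))
-120*(-155) + p(20) = -120*(-155) + (-228 + 13*20)/(2*(-19 + 20)) = 18600 + (½)*(-228 + 260)/1 = 18600 + (½)*1*32 = 18600 + 16 = 18616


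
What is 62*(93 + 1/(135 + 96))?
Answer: 1332008/231 ≈ 5766.3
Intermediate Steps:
62*(93 + 1/(135 + 96)) = 62*(93 + 1/231) = 62*(21484/231) = 1332008/231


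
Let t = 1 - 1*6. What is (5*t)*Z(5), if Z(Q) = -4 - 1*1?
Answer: 125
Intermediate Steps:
Z(Q) = -5 (Z(Q) = -4 - 1 = -5)
t = -5 (t = 1 - 6 = -5)
(5*t)*Z(5) = (5*(-5))*(-5) = -25*(-5) = 125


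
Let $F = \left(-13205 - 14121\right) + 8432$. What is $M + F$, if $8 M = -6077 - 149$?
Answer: $- \frac{78689}{4} \approx -19672.0$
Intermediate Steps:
$M = - \frac{3113}{4}$ ($M = \frac{-6077 - 149}{8} = \frac{1}{8} \left(-6226\right) = - \frac{3113}{4} \approx -778.25$)
$F = -18894$ ($F = -27326 + 8432 = -18894$)
$M + F = - \frac{3113}{4} - 18894 = - \frac{78689}{4}$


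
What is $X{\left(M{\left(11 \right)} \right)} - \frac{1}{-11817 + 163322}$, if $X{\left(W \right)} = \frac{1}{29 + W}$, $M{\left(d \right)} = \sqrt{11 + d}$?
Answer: $\frac{4392826}{124082595} - \frac{\sqrt{22}}{819} \approx 0.029675$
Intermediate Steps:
$X{\left(M{\left(11 \right)} \right)} - \frac{1}{-11817 + 163322} = \frac{1}{29 + \sqrt{11 + 11}} - \frac{1}{-11817 + 163322} = \frac{1}{29 + \sqrt{22}} - \frac{1}{151505} = - \frac{1}{151505} + \frac{1}{29 + \sqrt{22}}$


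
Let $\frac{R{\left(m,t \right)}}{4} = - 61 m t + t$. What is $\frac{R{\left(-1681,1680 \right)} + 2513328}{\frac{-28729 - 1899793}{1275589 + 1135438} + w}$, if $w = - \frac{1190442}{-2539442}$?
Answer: $- \frac{2117203376052066314256}{1013590980395} \approx -2.0888 \cdot 10^{9}$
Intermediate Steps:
$R{\left(m,t \right)} = 4 t - 244 m t$ ($R{\left(m,t \right)} = 4 \left(- 61 m t + t\right) = 4 \left(t - 61 m t\right) = 4 t - 244 m t$)
$w = \frac{595221}{1269721}$ ($w = \left(-1190442\right) \left(- \frac{1}{2539442}\right) = \frac{595221}{1269721} \approx 0.46878$)
$\frac{R{\left(-1681,1680 \right)} + 2513328}{\frac{-28729 - 1899793}{1275589 + 1135438} + w} = \frac{4 \cdot 1680 \left(1 - -102541\right) + 2513328}{\frac{-28729 - 1899793}{1275589 + 1135438} + \frac{595221}{1269721}} = \frac{4 \cdot 1680 \left(1 + 102541\right) + 2513328}{- \frac{1928522}{2411027} + \frac{595221}{1269721}} = \frac{4 \cdot 1680 \cdot 102542 + 2513328}{\left(-1928522\right) \frac{1}{2411027} + \frac{595221}{1269721}} = \frac{689082240 + 2513328}{- \frac{1928522}{2411027} + \frac{595221}{1269721}} = \frac{691595568}{- \frac{1013590980395}{3061331613467}} = 691595568 \left(- \frac{3061331613467}{1013590980395}\right) = - \frac{2117203376052066314256}{1013590980395}$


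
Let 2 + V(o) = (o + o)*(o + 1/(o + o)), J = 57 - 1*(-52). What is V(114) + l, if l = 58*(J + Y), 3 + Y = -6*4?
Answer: 30747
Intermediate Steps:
J = 109 (J = 57 + 52 = 109)
V(o) = -2 + 2*o*(o + 1/(2*o)) (V(o) = -2 + (o + o)*(o + 1/(o + o)) = -2 + (2*o)*(o + 1/(2*o)) = -2 + 2*o*(o + 1/(2*o)))
Y = -27 (Y = -3 - 6*4 = -3 - 24 = -27)
l = 4756 (l = 58*(109 - 27) = 58*82 = 4756)
V(114) + l = (-1 + 2*114²) + 4756 = (-1 + 2*12996) + 4756 = (-1 + 25992) + 4756 = 25991 + 4756 = 30747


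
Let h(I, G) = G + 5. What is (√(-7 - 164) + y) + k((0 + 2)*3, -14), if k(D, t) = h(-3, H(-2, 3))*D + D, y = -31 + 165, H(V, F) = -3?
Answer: 152 + 3*I*√19 ≈ 152.0 + 13.077*I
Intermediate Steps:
h(I, G) = 5 + G
y = 134
k(D, t) = 3*D (k(D, t) = (5 - 3)*D + D = 2*D + D = 3*D)
(√(-7 - 164) + y) + k((0 + 2)*3, -14) = (√(-7 - 164) + 134) + 3*((0 + 2)*3) = (√(-171) + 134) + 3*(2*3) = (3*I*√19 + 134) + 3*6 = (134 + 3*I*√19) + 18 = 152 + 3*I*√19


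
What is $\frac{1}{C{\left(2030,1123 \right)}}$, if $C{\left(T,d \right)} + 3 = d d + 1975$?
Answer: $\frac{1}{1263101} \approx 7.917 \cdot 10^{-7}$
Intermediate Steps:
$C{\left(T,d \right)} = 1972 + d^{2}$ ($C{\left(T,d \right)} = -3 + \left(d d + 1975\right) = -3 + \left(d^{2} + 1975\right) = -3 + \left(1975 + d^{2}\right) = 1972 + d^{2}$)
$\frac{1}{C{\left(2030,1123 \right)}} = \frac{1}{1972 + 1123^{2}} = \frac{1}{1972 + 1261129} = \frac{1}{1263101}$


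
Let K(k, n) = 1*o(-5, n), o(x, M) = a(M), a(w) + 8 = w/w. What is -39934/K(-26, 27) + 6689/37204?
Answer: 1485751359/260428 ≈ 5705.0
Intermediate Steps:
a(w) = -7 (a(w) = -8 + w/w = -8 + 1 = -7)
o(x, M) = -7
K(k, n) = -7 (K(k, n) = 1*(-7) = -7)
-39934/K(-26, 27) + 6689/37204 = -39934/(-7) + 6689/37204 = -39934*(-1/7) + 6689*(1/37204) = 39934/7 + 6689/37204 = 1485751359/260428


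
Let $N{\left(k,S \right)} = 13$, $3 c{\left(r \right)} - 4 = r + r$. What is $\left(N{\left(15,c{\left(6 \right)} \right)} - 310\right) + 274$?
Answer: $-23$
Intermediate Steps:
$c{\left(r \right)} = \frac{4}{3} + \frac{2 r}{3}$ ($c{\left(r \right)} = \frac{4}{3} + \frac{r + r}{3} = \frac{4}{3} + \frac{2 r}{3}$)
$\left(N{\left(15,c{\left(6 \right)} \right)} - 310\right) + 274 = \left(13 - 310\right) + 274 = -297 + 274 = -23$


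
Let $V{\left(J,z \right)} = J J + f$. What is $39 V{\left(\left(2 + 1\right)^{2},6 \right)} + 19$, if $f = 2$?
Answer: $3256$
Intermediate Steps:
$V{\left(J,z \right)} = 2 + J^{2}$ ($V{\left(J,z \right)} = J J + 2 = J^{2} + 2 = 2 + J^{2}$)
$39 V{\left(\left(2 + 1\right)^{2},6 \right)} + 19 = 39 \left(2 + \left(\left(2 + 1\right)^{2}\right)^{2}\right) + 19 = 39 \left(2 + \left(3^{2}\right)^{2}\right) + 19 = 39 \left(2 + 9^{2}\right) + 19 = 39 \left(2 + 81\right) + 19 = 39 \cdot 83 + 19 = 3237 + 19 = 3256$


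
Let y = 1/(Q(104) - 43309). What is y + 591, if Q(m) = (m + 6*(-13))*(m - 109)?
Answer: 25672448/43439 ≈ 591.00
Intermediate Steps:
Q(m) = (-109 + m)*(-78 + m) (Q(m) = (m - 78)*(-109 + m) = (-78 + m)*(-109 + m) = (-109 + m)*(-78 + m))
y = -1/43439 (y = 1/((8502 + 104**2 - 187*104) - 43309) = 1/((8502 + 10816 - 19448) - 43309) = 1/(-130 - 43309) = 1/(-43439) = -1/43439 ≈ -2.3021e-5)
y + 591 = -1/43439 + 591 = 25672448/43439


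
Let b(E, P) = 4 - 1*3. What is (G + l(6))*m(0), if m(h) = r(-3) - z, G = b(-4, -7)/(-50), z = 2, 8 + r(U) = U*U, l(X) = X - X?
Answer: 1/50 ≈ 0.020000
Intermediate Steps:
l(X) = 0
r(U) = -8 + U² (r(U) = -8 + U*U = -8 + U²)
b(E, P) = 1 (b(E, P) = 4 - 3 = 1)
G = -1/50 (G = 1/(-50) = 1*(-1/50) = -1/50 ≈ -0.020000)
m(h) = -1 (m(h) = (-8 + (-3)²) - 1*2 = (-8 + 9) - 2 = 1 - 2 = -1)
(G + l(6))*m(0) = (-1/50 + 0)*(-1) = -1/50*(-1) = 1/50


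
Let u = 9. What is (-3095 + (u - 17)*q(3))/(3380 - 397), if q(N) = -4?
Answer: -3063/2983 ≈ -1.0268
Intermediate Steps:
(-3095 + (u - 17)*q(3))/(3380 - 397) = (-3095 + (9 - 17)*(-4))/(3380 - 397) = (-3095 - 8*(-4))/2983 = (-3095 + 32)*(1/2983) = -3063*1/2983 = -3063/2983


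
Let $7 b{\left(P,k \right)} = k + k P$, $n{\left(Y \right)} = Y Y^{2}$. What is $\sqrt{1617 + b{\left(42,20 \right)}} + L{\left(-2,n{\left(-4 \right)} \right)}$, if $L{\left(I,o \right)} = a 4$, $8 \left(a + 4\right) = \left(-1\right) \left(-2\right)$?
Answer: $-15 + \frac{\sqrt{85253}}{7} \approx 26.712$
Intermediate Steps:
$n{\left(Y \right)} = Y^{3}$
$b{\left(P,k \right)} = \frac{k}{7} + \frac{P k}{7}$ ($b{\left(P,k \right)} = \frac{k + k P}{7} = \frac{k + P k}{7} = \frac{k}{7} + \frac{P k}{7}$)
$a = - \frac{15}{4}$ ($a = -4 + \frac{\left(-1\right) \left(-2\right)}{8} = -4 + \frac{1}{8} \cdot 2 = -4 + \frac{1}{4} = - \frac{15}{4} \approx -3.75$)
$L{\left(I,o \right)} = -15$ ($L{\left(I,o \right)} = \left(- \frac{15}{4}\right) 4 = -15$)
$\sqrt{1617 + b{\left(42,20 \right)}} + L{\left(-2,n{\left(-4 \right)} \right)} = \sqrt{1617 + \frac{1}{7} \cdot 20 \left(1 + 42\right)} - 15 = \sqrt{1617 + \frac{1}{7} \cdot 20 \cdot 43} - 15 = \sqrt{1617 + \frac{860}{7}} - 15 = \sqrt{\frac{12179}{7}} - 15 = \frac{\sqrt{85253}}{7} - 15 = -15 + \frac{\sqrt{85253}}{7}$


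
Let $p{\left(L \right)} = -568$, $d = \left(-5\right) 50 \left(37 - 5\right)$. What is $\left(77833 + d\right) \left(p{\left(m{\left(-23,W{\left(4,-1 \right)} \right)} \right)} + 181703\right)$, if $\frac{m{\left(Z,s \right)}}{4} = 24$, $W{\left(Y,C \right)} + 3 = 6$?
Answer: $12649200455$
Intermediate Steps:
$W{\left(Y,C \right)} = 3$ ($W{\left(Y,C \right)} = -3 + 6 = 3$)
$m{\left(Z,s \right)} = 96$ ($m{\left(Z,s \right)} = 4 \cdot 24 = 96$)
$d = -8000$ ($d = \left(-250\right) 32 = -8000$)
$\left(77833 + d\right) \left(p{\left(m{\left(-23,W{\left(4,-1 \right)} \right)} \right)} + 181703\right) = \left(77833 - 8000\right) \left(-568 + 181703\right) = 69833 \cdot 181135 = 12649200455$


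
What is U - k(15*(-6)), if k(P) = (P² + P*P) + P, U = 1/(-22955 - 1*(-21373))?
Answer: -25486021/1582 ≈ -16110.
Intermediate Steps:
U = -1/1582 (U = 1/(-22955 + 21373) = 1/(-1582) = -1/1582 ≈ -0.00063211)
k(P) = P + 2*P² (k(P) = (P² + P²) + P = 2*P² + P = P + 2*P²)
U - k(15*(-6)) = -1/1582 - 15*(-6)*(1 + 2*(15*(-6))) = -1/1582 - (-90)*(1 + 2*(-90)) = -1/1582 - (-90)*(1 - 180) = -1/1582 - (-90)*(-179) = -1/1582 - 1*16110 = -1/1582 - 16110 = -25486021/1582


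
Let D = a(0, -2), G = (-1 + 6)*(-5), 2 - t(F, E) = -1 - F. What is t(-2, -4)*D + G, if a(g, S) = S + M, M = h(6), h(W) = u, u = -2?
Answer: -29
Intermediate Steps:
h(W) = -2
M = -2
t(F, E) = 3 + F (t(F, E) = 2 - (-1 - F) = 2 + (1 + F) = 3 + F)
a(g, S) = -2 + S (a(g, S) = S - 2 = -2 + S)
G = -25 (G = 5*(-5) = -25)
D = -4 (D = -2 - 2 = -4)
t(-2, -4)*D + G = (3 - 2)*(-4) - 25 = 1*(-4) - 25 = -4 - 25 = -29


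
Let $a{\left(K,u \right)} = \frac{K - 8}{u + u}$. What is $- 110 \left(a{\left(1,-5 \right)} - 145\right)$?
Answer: $15873$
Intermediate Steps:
$a{\left(K,u \right)} = \frac{-8 + K}{2 u}$
$- 110 \left(a{\left(1,-5 \right)} - 145\right) = - 110 \left(\frac{-8 + 1}{2 \left(-5\right)} - 145\right) = - 110 \left(\frac{1}{2} \left(- \frac{1}{5}\right) \left(-7\right) - 145\right) = - 110 \left(\frac{7}{10} - 145\right) = \left(-110\right) \left(- \frac{1443}{10}\right) = 15873$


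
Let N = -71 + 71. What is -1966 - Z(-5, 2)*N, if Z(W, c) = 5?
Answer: -1966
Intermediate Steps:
N = 0
-1966 - Z(-5, 2)*N = -1966 - 5*0 = -1966 - 1*0 = -1966 + 0 = -1966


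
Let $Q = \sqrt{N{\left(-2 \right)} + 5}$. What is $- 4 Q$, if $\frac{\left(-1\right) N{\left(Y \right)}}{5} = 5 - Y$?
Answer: $- 4 i \sqrt{30} \approx - 21.909 i$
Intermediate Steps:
$N{\left(Y \right)} = -25 + 5 Y$ ($N{\left(Y \right)} = - 5 \left(5 - Y\right) = -25 + 5 Y$)
$Q = i \sqrt{30}$ ($Q = \sqrt{\left(-25 + 5 \left(-2\right)\right) + 5} = \sqrt{\left(-25 - 10\right) + 5} = \sqrt{-35 + 5} = \sqrt{-30} = i \sqrt{30} \approx 5.4772 i$)
$- 4 Q = - 4 i \sqrt{30}$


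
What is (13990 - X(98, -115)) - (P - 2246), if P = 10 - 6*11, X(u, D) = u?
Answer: 16194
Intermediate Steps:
P = -56 (P = 10 - 66 = -56)
(13990 - X(98, -115)) - (P - 2246) = (13990 - 1*98) - (-56 - 2246) = (13990 - 98) - 1*(-2302) = 13892 + 2302 = 16194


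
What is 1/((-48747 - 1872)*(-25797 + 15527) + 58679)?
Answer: 1/519915809 ≈ 1.9234e-9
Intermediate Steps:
1/((-48747 - 1872)*(-25797 + 15527) + 58679) = 1/(-50619*(-10270) + 58679) = 1/(519857130 + 58679) = 1/519915809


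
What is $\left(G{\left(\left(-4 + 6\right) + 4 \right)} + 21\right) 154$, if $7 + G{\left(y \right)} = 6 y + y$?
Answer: $8624$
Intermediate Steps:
$G{\left(y \right)} = -7 + 7 y$ ($G{\left(y \right)} = -7 + \left(6 y + y\right) = -7 + 7 y$)
$\left(G{\left(\left(-4 + 6\right) + 4 \right)} + 21\right) 154 = \left(\left(-7 + 7 \left(\left(-4 + 6\right) + 4\right)\right) + 21\right) 154 = \left(\left(-7 + 7 \left(2 + 4\right)\right) + 21\right) 154 = \left(\left(-7 + 7 \cdot 6\right) + 21\right) 154 = \left(\left(-7 + 42\right) + 21\right) 154 = \left(35 + 21\right) 154 = 56 \cdot 154 = 8624$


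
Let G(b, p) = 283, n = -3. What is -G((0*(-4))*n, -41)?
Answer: -283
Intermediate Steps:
-G((0*(-4))*n, -41) = -1*283 = -283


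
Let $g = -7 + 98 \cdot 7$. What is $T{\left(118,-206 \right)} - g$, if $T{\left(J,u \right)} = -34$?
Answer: $-713$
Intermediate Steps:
$g = 679$ ($g = -7 + 686 = 679$)
$T{\left(118,-206 \right)} - g = -34 - 679 = -713$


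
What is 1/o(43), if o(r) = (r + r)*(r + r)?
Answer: 1/7396 ≈ 0.00013521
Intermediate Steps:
o(r) = 4*r² (o(r) = (2*r)*(2*r) = 4*r²)
1/o(43) = 1/(4*43²) = 1/(4*1849) = 1/7396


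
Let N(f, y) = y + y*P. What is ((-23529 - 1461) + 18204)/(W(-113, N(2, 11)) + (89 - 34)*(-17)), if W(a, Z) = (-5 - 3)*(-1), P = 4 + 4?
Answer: 754/103 ≈ 7.3204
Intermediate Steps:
P = 8
N(f, y) = 9*y (N(f, y) = y + y*8 = y + 8*y = 9*y)
W(a, Z) = 8 (W(a, Z) = -8*(-1) = 8)
((-23529 - 1461) + 18204)/(W(-113, N(2, 11)) + (89 - 34)*(-17)) = ((-23529 - 1461) + 18204)/(8 + (89 - 34)*(-17)) = (-24990 + 18204)/(8 + 55*(-17)) = -6786/(8 - 935) = -6786/(-927) = -6786*(-1/927) = 754/103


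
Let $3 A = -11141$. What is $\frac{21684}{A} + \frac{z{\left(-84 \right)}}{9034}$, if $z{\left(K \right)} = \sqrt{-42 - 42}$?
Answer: $- \frac{5004}{857} + \frac{i \sqrt{21}}{4517} \approx -5.839 + 0.0010145 i$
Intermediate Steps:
$A = - \frac{11141}{3}$ ($A = \frac{1}{3} \left(-11141\right) = - \frac{11141}{3} \approx -3713.7$)
$z{\left(K \right)} = 2 i \sqrt{21}$ ($z{\left(K \right)} = \sqrt{-84} = 2 i \sqrt{21}$)
$\frac{21684}{A} + \frac{z{\left(-84 \right)}}{9034} = \frac{21684}{- \frac{11141}{3}} + \frac{2 i \sqrt{21}}{9034} = 21684 \left(- \frac{3}{11141}\right) + 2 i \sqrt{21} \cdot \frac{1}{9034} = - \frac{5004}{857} + \frac{i \sqrt{21}}{4517}$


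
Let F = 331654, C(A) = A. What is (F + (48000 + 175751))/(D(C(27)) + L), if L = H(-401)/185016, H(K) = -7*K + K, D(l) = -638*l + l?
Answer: -17126468580/530347963 ≈ -32.293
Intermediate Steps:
D(l) = -637*l
H(K) = -6*K
L = 401/30836 (L = -6*(-401)/185016 = 2406*(1/185016) = 401/30836 ≈ 0.013004)
(F + (48000 + 175751))/(D(C(27)) + L) = (331654 + (48000 + 175751))/(-637*27 + 401/30836) = (331654 + 223751)/(-17199 + 401/30836) = 555405/(-530347963/30836) = 555405*(-30836/530347963) = -17126468580/530347963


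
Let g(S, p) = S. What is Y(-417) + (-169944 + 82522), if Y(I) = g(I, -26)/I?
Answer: -87421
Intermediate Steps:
Y(I) = 1 (Y(I) = I/I = 1)
Y(-417) + (-169944 + 82522) = 1 + (-169944 + 82522) = 1 - 87422 = -87421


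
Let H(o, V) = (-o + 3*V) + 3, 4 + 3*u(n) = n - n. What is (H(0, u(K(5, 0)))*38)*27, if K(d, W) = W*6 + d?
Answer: -1026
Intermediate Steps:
K(d, W) = d + 6*W (K(d, W) = 6*W + d = d + 6*W)
u(n) = -4/3 (u(n) = -4/3 + (n - n)/3 = -4/3 + (1/3)*0 = -4/3 + 0 = -4/3)
H(o, V) = 3 - o + 3*V
(H(0, u(K(5, 0)))*38)*27 = ((3 - 1*0 + 3*(-4/3))*38)*27 = ((3 + 0 - 4)*38)*27 = -1*38*27 = -38*27 = -1026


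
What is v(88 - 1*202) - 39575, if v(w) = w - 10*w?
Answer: -38549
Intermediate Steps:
v(w) = -9*w
v(88 - 1*202) - 39575 = -9*(88 - 1*202) - 39575 = -9*(88 - 202) - 39575 = -9*(-114) - 39575 = 1026 - 39575 = -38549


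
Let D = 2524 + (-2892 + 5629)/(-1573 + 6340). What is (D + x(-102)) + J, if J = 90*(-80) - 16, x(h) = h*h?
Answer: 3890263/681 ≈ 5712.6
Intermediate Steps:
x(h) = h²
D = 1719235/681 (D = 2524 + 2737/4767 = 2524 + 2737*(1/4767) = 2524 + 391/681 = 1719235/681 ≈ 2524.6)
J = -7216 (J = -7200 - 16 = -7216)
(D + x(-102)) + J = (1719235/681 + (-102)²) - 7216 = (1719235/681 + 10404) - 7216 = 8804359/681 - 7216 = 3890263/681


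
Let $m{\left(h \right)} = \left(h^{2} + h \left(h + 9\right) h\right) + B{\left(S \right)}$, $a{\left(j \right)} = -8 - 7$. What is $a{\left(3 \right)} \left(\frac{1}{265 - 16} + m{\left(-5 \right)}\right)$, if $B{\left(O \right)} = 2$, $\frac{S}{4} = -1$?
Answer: $- \frac{158120}{83} \approx -1905.1$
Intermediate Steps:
$S = -4$ ($S = 4 \left(-1\right) = -4$)
$a{\left(j \right)} = -15$
$m{\left(h \right)} = 2 + h^{2} + h^{2} \left(9 + h\right)$ ($m{\left(h \right)} = \left(h^{2} + h \left(h + 9\right) h\right) + 2 = \left(h^{2} + h \left(9 + h\right) h\right) + 2 = \left(h^{2} + h^{2} \left(9 + h\right)\right) + 2 = 2 + h^{2} + h^{2} \left(9 + h\right)$)
$a{\left(3 \right)} \left(\frac{1}{265 - 16} + m{\left(-5 \right)}\right) = - 15 \left(\frac{1}{265 - 16} + \left(2 + \left(-5\right)^{3} + 10 \left(-5\right)^{2}\right)\right) = - 15 \left(\frac{1}{249} + \left(2 - 125 + 10 \cdot 25\right)\right) = - 15 \left(\frac{1}{249} + \left(2 - 125 + 250\right)\right) = - 15 \left(\frac{1}{249} + 127\right) = \left(-15\right) \frac{31624}{249} = - \frac{158120}{83}$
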